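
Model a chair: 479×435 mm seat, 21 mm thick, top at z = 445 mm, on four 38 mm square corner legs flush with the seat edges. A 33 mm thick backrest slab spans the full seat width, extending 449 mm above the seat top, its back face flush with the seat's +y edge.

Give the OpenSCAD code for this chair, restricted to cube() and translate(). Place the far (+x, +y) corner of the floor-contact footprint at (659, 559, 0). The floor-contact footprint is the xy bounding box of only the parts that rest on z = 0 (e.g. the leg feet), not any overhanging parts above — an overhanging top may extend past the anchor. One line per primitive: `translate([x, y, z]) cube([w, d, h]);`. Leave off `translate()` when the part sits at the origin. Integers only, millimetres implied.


translate([180, 124, 424]) cube([479, 435, 21]);
translate([180, 124, 0]) cube([38, 38, 424]);
translate([621, 124, 0]) cube([38, 38, 424]);
translate([180, 521, 0]) cube([38, 38, 424]);
translate([621, 521, 0]) cube([38, 38, 424]);
translate([180, 526, 445]) cube([479, 33, 449]);


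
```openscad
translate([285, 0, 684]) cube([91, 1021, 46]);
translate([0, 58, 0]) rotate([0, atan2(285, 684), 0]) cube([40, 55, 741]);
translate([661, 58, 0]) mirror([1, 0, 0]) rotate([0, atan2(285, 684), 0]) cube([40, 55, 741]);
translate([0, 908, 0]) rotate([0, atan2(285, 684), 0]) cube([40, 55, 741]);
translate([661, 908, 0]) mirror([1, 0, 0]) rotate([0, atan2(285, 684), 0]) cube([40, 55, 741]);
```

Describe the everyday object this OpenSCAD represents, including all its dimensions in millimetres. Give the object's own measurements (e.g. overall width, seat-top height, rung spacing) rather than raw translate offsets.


A sawhorse. A 91×1021×46 mm beam (x, y, z) sits on two A-frame leg pairs. Each pair is two raked legs of 40×55 mm section (55 mm along y) splaying symmetrically in x. Each leg rises 684 mm vertically over 285 mm of horizontal reach and is 741 mm long along its own axis. Every leg's outer bottom edge rests on the floor and its outer top edge meets a bottom edge of the beam — the left legs (tilting toward +x) meet the beam's −x bottom edge, the right legs (their mirror images, tilting toward −x) meet its +x bottom edge — so the leg tops tuck under the beam, the beam's underside is 684 mm above the floor, and the feet are 661 mm apart outside-to-outside with the beam centred between them. The two leg pairs are set in 58 mm from either end of the beam.


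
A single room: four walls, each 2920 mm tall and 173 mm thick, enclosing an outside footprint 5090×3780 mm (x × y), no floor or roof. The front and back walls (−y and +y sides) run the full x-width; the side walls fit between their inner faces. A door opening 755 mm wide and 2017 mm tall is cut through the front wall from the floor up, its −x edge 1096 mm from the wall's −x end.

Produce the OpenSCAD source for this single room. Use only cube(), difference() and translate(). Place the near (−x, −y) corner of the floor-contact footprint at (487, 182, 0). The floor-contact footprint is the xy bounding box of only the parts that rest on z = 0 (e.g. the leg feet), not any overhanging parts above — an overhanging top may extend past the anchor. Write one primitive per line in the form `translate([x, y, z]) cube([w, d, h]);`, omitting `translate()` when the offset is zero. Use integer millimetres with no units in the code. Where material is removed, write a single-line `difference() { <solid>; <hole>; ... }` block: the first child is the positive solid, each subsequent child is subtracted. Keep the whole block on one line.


difference() { translate([487, 182, 0]) cube([5090, 173, 2920]); translate([1583, 182, 0]) cube([755, 173, 2017]); }
translate([487, 3789, 0]) cube([5090, 173, 2920]);
translate([487, 355, 0]) cube([173, 3434, 2920]);
translate([5404, 355, 0]) cube([173, 3434, 2920]);


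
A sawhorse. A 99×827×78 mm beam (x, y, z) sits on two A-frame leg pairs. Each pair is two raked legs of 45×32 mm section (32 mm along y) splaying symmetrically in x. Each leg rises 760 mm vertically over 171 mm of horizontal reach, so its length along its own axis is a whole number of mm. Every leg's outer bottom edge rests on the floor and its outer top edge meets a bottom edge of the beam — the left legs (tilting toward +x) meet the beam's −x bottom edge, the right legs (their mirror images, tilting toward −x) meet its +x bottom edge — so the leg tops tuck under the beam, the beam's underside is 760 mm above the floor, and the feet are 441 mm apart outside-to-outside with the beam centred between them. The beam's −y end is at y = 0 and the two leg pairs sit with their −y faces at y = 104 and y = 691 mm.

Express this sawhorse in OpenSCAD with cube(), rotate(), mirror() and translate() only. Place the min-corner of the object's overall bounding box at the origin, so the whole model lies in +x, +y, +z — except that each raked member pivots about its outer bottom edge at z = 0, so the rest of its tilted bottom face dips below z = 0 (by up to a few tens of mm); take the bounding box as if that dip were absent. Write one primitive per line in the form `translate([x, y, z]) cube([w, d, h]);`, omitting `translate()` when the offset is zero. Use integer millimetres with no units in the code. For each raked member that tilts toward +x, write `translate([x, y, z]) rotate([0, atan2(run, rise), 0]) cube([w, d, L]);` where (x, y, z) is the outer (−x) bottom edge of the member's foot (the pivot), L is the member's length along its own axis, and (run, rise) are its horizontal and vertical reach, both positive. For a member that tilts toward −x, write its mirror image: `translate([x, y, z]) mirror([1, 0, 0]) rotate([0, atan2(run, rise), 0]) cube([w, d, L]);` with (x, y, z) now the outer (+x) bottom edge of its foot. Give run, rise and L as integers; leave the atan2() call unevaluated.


// leg length = √(171² + 760²) = 779
// right-leg outer foot x = 2·171 + 99 = 441
// beam min-corner = (171, 0, 760)
translate([171, 0, 760]) cube([99, 827, 78]);
translate([0, 104, 0]) rotate([0, atan2(171, 760), 0]) cube([45, 32, 779]);
translate([441, 104, 0]) mirror([1, 0, 0]) rotate([0, atan2(171, 760), 0]) cube([45, 32, 779]);
translate([0, 691, 0]) rotate([0, atan2(171, 760), 0]) cube([45, 32, 779]);
translate([441, 691, 0]) mirror([1, 0, 0]) rotate([0, atan2(171, 760), 0]) cube([45, 32, 779]);


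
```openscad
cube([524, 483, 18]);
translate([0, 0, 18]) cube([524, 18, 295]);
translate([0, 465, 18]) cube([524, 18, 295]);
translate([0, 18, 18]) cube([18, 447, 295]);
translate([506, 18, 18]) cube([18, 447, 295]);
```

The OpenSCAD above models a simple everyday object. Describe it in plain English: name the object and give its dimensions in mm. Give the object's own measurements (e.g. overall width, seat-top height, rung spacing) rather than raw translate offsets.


An open-topped rectangular box: outside dimensions 524×483×313 mm, with a uniform wall and base thickness of 18 mm. The base is a full 524×483 slab on the floor; four walls sit on top of the base. The front and back walls (the −y and +y sides) span the full width; the two side walls fit between them.


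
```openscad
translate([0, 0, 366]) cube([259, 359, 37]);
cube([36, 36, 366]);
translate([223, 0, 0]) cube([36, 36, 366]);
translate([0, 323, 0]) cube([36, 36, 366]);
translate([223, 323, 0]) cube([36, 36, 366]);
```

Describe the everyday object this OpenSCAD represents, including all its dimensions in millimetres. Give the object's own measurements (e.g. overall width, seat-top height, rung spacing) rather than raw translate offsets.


A simple wooden stool: a rectangular seat 259 mm (x) by 359 mm (y), 37 mm thick, top face at z = 403 mm, on four square legs, each 36×36 mm in cross-section. The legs rest on z = 0, each flush with a corner of the seat.


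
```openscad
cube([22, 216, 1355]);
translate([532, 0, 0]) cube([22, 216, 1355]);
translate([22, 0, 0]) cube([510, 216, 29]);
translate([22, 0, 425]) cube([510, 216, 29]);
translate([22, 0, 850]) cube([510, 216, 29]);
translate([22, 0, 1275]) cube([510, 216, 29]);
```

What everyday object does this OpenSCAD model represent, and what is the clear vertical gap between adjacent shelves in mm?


A bookshelf. The clear shelf gap is 396 mm.

Two tall side panels with 4 horizontal boards between them — a bookshelf. The first two shelf undersides are at z = 0 and z = 425; with shelf thickness 29, the clear gap is 425 − 0 − 29 = 396 mm.


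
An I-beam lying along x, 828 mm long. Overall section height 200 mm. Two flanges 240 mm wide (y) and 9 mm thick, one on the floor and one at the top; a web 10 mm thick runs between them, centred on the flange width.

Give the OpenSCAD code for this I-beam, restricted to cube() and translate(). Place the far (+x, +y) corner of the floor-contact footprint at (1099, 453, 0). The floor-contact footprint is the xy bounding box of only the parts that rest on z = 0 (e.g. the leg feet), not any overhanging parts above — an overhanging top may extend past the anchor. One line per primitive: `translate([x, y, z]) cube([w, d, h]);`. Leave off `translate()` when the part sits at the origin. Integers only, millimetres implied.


translate([271, 213, 0]) cube([828, 240, 9]);
translate([271, 328, 9]) cube([828, 10, 182]);
translate([271, 213, 191]) cube([828, 240, 9]);


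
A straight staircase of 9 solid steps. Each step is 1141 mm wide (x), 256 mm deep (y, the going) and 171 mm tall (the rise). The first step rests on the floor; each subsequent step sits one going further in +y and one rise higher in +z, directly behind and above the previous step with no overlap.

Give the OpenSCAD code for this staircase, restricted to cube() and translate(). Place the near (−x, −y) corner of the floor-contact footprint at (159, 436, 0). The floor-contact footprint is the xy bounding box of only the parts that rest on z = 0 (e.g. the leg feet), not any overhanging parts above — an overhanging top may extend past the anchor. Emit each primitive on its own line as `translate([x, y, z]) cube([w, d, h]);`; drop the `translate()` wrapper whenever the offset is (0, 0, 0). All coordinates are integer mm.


translate([159, 436, 0]) cube([1141, 256, 171]);
translate([159, 692, 171]) cube([1141, 256, 171]);
translate([159, 948, 342]) cube([1141, 256, 171]);
translate([159, 1204, 513]) cube([1141, 256, 171]);
translate([159, 1460, 684]) cube([1141, 256, 171]);
translate([159, 1716, 855]) cube([1141, 256, 171]);
translate([159, 1972, 1026]) cube([1141, 256, 171]);
translate([159, 2228, 1197]) cube([1141, 256, 171]);
translate([159, 2484, 1368]) cube([1141, 256, 171]);


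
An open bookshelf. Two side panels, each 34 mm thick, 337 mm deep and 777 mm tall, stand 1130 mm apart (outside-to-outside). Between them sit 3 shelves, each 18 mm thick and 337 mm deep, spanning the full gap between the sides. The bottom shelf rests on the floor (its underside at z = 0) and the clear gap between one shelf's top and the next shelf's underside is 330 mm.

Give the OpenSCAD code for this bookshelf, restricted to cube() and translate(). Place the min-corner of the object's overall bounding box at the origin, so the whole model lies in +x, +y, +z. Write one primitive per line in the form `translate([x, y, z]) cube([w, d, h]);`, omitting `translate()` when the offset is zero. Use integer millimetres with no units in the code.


cube([34, 337, 777]);
translate([1096, 0, 0]) cube([34, 337, 777]);
translate([34, 0, 0]) cube([1062, 337, 18]);
translate([34, 0, 348]) cube([1062, 337, 18]);
translate([34, 0, 696]) cube([1062, 337, 18]);


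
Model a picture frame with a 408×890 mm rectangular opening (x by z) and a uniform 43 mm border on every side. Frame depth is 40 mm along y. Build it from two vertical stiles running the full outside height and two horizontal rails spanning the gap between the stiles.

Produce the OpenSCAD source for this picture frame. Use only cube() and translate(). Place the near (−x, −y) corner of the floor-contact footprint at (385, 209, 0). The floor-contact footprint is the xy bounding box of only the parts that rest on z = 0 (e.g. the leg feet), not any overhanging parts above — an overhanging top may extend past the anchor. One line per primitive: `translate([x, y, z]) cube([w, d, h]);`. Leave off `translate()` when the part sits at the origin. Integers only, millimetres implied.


translate([385, 209, 0]) cube([43, 40, 976]);
translate([836, 209, 0]) cube([43, 40, 976]);
translate([428, 209, 0]) cube([408, 40, 43]);
translate([428, 209, 933]) cube([408, 40, 43]);


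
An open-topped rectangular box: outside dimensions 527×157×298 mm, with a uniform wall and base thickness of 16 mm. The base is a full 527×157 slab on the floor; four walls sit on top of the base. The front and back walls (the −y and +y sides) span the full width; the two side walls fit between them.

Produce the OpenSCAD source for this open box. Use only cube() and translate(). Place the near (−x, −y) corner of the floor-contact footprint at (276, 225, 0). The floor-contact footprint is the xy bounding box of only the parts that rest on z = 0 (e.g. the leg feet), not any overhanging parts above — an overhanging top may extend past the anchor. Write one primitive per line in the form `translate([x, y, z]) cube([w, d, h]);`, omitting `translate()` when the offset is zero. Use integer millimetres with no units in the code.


translate([276, 225, 0]) cube([527, 157, 16]);
translate([276, 225, 16]) cube([527, 16, 282]);
translate([276, 366, 16]) cube([527, 16, 282]);
translate([276, 241, 16]) cube([16, 125, 282]);
translate([787, 241, 16]) cube([16, 125, 282]);


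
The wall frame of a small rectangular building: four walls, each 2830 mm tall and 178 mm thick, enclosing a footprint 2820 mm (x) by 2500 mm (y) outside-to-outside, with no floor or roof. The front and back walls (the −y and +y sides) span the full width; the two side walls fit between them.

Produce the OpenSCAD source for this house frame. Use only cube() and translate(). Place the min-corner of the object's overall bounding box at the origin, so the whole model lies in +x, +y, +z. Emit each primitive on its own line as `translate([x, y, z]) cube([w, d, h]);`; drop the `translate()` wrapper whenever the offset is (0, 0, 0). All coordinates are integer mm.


cube([2820, 178, 2830]);
translate([0, 2322, 0]) cube([2820, 178, 2830]);
translate([0, 178, 0]) cube([178, 2144, 2830]);
translate([2642, 178, 0]) cube([178, 2144, 2830]);


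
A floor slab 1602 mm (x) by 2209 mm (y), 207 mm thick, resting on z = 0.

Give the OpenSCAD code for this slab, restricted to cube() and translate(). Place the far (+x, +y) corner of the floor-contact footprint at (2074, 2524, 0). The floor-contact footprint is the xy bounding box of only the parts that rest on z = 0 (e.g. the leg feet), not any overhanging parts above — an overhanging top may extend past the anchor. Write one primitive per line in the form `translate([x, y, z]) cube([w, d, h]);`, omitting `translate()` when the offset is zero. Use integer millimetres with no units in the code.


translate([472, 315, 0]) cube([1602, 2209, 207]);


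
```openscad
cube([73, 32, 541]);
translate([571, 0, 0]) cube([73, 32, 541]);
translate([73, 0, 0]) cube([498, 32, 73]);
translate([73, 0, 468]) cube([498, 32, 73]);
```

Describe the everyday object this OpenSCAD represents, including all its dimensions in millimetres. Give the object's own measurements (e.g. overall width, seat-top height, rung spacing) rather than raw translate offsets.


A rectangular picture frame lying in the x–z plane (depth along y). The opening is 498 mm wide (x) by 395 mm tall (z), surrounded by a border 73 mm wide on all four sides. The frame is 32 mm deep and is made of two full-height vertical stiles with two horizontal rails fitted between them.


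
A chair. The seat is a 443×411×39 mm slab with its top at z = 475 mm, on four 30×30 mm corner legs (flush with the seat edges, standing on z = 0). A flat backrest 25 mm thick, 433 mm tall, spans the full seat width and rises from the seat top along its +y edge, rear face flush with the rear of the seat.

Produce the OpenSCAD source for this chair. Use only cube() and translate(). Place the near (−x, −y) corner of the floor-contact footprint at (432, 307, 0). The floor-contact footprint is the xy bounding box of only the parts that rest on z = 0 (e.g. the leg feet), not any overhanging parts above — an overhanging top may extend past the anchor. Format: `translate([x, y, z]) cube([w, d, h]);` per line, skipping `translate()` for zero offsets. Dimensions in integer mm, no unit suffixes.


// leg_h = 475 - 39 = 436
translate([432, 307, 436]) cube([443, 411, 39]);
translate([432, 307, 0]) cube([30, 30, 436]);
translate([845, 307, 0]) cube([30, 30, 436]);
translate([432, 688, 0]) cube([30, 30, 436]);
translate([845, 688, 0]) cube([30, 30, 436]);
translate([432, 693, 475]) cube([443, 25, 433]);


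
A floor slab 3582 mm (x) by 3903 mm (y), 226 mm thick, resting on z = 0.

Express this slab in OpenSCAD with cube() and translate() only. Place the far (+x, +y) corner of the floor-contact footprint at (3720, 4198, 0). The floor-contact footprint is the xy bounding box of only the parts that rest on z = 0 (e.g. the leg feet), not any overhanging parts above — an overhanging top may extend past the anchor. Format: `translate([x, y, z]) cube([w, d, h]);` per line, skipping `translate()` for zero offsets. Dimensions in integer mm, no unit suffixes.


translate([138, 295, 0]) cube([3582, 3903, 226]);


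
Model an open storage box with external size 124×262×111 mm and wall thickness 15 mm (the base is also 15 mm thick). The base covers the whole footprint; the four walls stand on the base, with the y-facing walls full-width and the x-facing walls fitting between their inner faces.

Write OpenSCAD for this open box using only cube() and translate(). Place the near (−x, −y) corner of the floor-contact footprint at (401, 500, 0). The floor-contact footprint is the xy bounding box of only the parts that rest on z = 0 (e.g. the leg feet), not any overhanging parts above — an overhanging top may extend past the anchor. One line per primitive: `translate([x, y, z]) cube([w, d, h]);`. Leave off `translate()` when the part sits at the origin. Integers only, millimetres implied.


translate([401, 500, 0]) cube([124, 262, 15]);
translate([401, 500, 15]) cube([124, 15, 96]);
translate([401, 747, 15]) cube([124, 15, 96]);
translate([401, 515, 15]) cube([15, 232, 96]);
translate([510, 515, 15]) cube([15, 232, 96]);


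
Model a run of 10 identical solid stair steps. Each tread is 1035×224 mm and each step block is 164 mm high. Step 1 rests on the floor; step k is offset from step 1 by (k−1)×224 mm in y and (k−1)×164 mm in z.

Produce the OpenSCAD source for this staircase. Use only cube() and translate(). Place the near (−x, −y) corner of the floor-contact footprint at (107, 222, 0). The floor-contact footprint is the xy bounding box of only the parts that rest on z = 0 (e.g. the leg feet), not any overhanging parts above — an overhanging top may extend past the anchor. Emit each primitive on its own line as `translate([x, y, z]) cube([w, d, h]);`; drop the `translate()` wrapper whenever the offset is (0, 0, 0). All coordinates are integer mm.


translate([107, 222, 0]) cube([1035, 224, 164]);
translate([107, 446, 164]) cube([1035, 224, 164]);
translate([107, 670, 328]) cube([1035, 224, 164]);
translate([107, 894, 492]) cube([1035, 224, 164]);
translate([107, 1118, 656]) cube([1035, 224, 164]);
translate([107, 1342, 820]) cube([1035, 224, 164]);
translate([107, 1566, 984]) cube([1035, 224, 164]);
translate([107, 1790, 1148]) cube([1035, 224, 164]);
translate([107, 2014, 1312]) cube([1035, 224, 164]);
translate([107, 2238, 1476]) cube([1035, 224, 164]);


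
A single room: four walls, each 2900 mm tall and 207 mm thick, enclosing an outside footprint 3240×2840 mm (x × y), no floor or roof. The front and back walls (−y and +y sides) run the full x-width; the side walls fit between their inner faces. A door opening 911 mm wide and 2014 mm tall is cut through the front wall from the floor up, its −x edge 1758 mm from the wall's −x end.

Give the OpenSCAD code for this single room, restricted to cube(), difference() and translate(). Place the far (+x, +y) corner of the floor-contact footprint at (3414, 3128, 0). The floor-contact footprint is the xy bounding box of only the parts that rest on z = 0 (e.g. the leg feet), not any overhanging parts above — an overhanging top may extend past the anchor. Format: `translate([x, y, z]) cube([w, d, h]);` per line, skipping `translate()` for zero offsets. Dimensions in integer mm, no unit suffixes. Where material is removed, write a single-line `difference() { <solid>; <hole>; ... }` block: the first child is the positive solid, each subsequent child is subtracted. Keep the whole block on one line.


difference() { translate([174, 288, 0]) cube([3240, 207, 2900]); translate([1932, 288, 0]) cube([911, 207, 2014]); }
translate([174, 2921, 0]) cube([3240, 207, 2900]);
translate([174, 495, 0]) cube([207, 2426, 2900]);
translate([3207, 495, 0]) cube([207, 2426, 2900]);


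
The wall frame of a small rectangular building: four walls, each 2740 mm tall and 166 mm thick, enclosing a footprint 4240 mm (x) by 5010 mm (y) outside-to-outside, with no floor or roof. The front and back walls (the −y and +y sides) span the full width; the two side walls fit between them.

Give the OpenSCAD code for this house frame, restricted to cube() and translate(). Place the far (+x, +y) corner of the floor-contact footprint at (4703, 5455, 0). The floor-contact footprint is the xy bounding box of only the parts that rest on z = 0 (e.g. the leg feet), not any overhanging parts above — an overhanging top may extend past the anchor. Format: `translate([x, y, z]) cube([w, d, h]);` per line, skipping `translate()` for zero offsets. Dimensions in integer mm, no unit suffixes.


translate([463, 445, 0]) cube([4240, 166, 2740]);
translate([463, 5289, 0]) cube([4240, 166, 2740]);
translate([463, 611, 0]) cube([166, 4678, 2740]);
translate([4537, 611, 0]) cube([166, 4678, 2740]);


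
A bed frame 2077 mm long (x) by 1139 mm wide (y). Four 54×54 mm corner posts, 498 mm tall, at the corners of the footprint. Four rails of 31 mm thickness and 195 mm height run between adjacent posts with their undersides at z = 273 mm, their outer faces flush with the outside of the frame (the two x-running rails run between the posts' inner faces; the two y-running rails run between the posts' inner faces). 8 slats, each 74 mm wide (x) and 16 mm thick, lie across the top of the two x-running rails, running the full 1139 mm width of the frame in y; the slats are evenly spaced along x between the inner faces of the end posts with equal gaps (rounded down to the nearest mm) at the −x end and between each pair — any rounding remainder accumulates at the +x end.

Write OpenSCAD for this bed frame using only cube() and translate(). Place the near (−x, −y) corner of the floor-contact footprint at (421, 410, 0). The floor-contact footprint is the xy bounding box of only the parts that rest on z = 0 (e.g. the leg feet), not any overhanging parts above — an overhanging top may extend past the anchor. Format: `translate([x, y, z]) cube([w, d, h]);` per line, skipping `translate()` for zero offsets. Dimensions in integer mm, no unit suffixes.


translate([421, 410, 0]) cube([54, 54, 498]);
translate([421, 1495, 0]) cube([54, 54, 498]);
translate([2444, 410, 0]) cube([54, 54, 498]);
translate([2444, 1495, 0]) cube([54, 54, 498]);
translate([475, 410, 273]) cube([1969, 31, 195]);
translate([475, 1518, 273]) cube([1969, 31, 195]);
translate([421, 464, 273]) cube([31, 1031, 195]);
translate([2467, 464, 273]) cube([31, 1031, 195]);
translate([628, 410, 468]) cube([74, 1139, 16]);
translate([855, 410, 468]) cube([74, 1139, 16]);
translate([1082, 410, 468]) cube([74, 1139, 16]);
translate([1309, 410, 468]) cube([74, 1139, 16]);
translate([1536, 410, 468]) cube([74, 1139, 16]);
translate([1763, 410, 468]) cube([74, 1139, 16]);
translate([1990, 410, 468]) cube([74, 1139, 16]);
translate([2217, 410, 468]) cube([74, 1139, 16]);


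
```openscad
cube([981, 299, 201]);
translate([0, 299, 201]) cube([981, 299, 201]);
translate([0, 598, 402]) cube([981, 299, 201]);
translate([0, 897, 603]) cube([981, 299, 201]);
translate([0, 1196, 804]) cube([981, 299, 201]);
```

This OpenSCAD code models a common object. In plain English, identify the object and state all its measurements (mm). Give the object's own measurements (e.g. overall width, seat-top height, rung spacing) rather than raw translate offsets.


A straight staircase of 5 solid steps. Each step is 981 mm wide (x), 299 mm deep (y, the going) and 201 mm tall (the rise). The first step rests on the floor; each subsequent step sits one going further in +y and one rise higher in +z, directly behind and above the previous step with no overlap.


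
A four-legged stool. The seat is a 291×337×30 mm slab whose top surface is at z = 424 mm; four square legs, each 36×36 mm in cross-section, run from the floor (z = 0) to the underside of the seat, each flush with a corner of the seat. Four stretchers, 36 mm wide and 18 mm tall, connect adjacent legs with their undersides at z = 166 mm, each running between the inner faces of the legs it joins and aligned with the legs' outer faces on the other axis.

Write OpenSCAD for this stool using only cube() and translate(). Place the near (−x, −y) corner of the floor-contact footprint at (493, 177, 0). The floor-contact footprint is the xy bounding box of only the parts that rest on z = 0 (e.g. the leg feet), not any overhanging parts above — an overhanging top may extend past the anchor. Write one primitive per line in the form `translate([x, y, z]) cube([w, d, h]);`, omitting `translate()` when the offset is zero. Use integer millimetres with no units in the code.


// leg_h = 424 - 30 = 394
// stretcher span = 291 - 2*36 = 219
translate([493, 177, 394]) cube([291, 337, 30]);
translate([493, 177, 0]) cube([36, 36, 394]);
translate([748, 177, 0]) cube([36, 36, 394]);
translate([493, 478, 0]) cube([36, 36, 394]);
translate([748, 478, 0]) cube([36, 36, 394]);
translate([529, 177, 166]) cube([219, 36, 18]);
translate([529, 478, 166]) cube([219, 36, 18]);
translate([493, 213, 166]) cube([36, 265, 18]);
translate([748, 213, 166]) cube([36, 265, 18]);


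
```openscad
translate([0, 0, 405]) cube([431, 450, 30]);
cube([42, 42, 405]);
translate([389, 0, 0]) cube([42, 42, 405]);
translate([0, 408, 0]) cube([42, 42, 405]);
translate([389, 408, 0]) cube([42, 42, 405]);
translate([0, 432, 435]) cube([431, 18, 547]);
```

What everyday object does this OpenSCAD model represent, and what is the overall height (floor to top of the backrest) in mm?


A chair. The overall height is 982 mm.

A slab on four corner posts with a tall panel at the back — a chair. The seat slab sits at z = 405 with thickness 30, and the 547 mm backrest starts at the seat top, so the overall height is 405 + 30 + 547 = 982 mm.


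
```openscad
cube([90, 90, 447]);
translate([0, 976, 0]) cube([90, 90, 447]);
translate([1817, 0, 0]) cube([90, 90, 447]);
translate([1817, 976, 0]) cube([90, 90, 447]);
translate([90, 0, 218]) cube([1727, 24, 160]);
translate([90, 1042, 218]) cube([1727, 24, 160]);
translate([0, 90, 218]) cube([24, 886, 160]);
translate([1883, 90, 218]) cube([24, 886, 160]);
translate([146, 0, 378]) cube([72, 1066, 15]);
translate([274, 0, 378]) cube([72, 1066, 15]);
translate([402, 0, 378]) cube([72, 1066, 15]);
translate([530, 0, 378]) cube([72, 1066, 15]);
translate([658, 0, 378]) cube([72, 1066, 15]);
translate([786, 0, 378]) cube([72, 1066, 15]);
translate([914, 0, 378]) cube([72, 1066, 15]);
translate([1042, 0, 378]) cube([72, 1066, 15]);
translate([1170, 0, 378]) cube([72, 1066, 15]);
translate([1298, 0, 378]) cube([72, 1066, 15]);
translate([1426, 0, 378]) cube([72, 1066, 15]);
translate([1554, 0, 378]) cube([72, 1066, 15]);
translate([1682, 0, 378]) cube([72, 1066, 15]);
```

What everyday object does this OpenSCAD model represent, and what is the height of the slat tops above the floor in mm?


A bed frame. The slat-top height is 393 mm.

Four posts, four rails, and a row of slats — a bed frame. Slats sit on the rails at z = 218 + 160 = 378; with slat thickness 15, the top is 393 mm.


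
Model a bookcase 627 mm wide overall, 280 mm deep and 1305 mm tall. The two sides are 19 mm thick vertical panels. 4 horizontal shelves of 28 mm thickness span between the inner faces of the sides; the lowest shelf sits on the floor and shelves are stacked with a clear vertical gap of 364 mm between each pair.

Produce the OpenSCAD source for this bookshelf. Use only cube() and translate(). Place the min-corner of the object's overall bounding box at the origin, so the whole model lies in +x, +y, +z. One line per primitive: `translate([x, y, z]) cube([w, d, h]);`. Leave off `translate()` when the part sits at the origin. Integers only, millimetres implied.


cube([19, 280, 1305]);
translate([608, 0, 0]) cube([19, 280, 1305]);
translate([19, 0, 0]) cube([589, 280, 28]);
translate([19, 0, 392]) cube([589, 280, 28]);
translate([19, 0, 784]) cube([589, 280, 28]);
translate([19, 0, 1176]) cube([589, 280, 28]);


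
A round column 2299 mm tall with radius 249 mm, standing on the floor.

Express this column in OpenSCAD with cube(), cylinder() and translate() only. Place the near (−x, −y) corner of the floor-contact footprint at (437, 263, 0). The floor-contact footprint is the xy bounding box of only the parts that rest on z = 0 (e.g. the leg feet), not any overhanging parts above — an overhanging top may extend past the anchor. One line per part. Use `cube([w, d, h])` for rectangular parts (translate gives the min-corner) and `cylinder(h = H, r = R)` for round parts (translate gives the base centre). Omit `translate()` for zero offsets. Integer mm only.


translate([686, 512, 0]) cylinder(h = 2299, r = 249);


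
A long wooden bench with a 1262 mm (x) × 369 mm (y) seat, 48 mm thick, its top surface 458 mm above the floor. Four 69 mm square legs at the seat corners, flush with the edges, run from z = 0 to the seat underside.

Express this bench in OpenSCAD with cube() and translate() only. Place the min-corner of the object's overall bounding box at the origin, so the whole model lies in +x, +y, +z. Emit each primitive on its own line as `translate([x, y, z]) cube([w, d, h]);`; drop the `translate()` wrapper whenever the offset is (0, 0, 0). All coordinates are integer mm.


translate([0, 0, 410]) cube([1262, 369, 48]);
cube([69, 69, 410]);
translate([0, 300, 0]) cube([69, 69, 410]);
translate([1193, 0, 0]) cube([69, 69, 410]);
translate([1193, 300, 0]) cube([69, 69, 410]);


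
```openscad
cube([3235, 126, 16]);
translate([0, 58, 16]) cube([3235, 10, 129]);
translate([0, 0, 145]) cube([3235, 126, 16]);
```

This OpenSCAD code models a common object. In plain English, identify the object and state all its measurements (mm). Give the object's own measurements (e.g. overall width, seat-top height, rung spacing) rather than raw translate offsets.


An I-beam lying along x, 3235 mm long. Overall section height 161 mm. Two flanges 126 mm wide (y) and 16 mm thick, one on the floor and one at the top; a web 10 mm thick runs between them, centred on the flange width.


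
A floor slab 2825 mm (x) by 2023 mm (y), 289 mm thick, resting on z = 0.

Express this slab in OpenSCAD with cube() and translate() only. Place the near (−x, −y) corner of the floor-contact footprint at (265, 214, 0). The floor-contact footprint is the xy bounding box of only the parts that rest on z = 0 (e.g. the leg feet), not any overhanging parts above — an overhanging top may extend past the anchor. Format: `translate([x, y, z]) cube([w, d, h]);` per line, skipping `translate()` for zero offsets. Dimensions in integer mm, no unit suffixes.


translate([265, 214, 0]) cube([2825, 2023, 289]);


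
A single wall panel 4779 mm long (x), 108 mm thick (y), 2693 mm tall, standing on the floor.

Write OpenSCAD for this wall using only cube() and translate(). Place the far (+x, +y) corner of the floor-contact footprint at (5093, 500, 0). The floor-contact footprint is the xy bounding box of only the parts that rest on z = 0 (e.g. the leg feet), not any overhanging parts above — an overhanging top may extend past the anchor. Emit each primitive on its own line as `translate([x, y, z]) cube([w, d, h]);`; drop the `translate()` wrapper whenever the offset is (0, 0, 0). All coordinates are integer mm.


translate([314, 392, 0]) cube([4779, 108, 2693]);


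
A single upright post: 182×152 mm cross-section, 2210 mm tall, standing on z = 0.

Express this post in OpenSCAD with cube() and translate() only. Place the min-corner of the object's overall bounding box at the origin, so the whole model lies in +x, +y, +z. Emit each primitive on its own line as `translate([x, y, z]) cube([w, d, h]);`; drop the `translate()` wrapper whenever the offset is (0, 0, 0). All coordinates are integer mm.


cube([182, 152, 2210]);


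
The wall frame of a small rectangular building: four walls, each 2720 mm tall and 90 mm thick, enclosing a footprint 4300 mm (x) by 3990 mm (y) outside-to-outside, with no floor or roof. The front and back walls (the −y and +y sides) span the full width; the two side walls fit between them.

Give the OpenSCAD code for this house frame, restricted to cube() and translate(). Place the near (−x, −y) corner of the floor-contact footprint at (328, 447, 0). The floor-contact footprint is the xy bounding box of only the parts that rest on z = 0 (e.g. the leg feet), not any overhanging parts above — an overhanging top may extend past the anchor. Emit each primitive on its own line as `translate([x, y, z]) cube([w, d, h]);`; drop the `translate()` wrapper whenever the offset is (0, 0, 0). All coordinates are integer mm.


translate([328, 447, 0]) cube([4300, 90, 2720]);
translate([328, 4347, 0]) cube([4300, 90, 2720]);
translate([328, 537, 0]) cube([90, 3810, 2720]);
translate([4538, 537, 0]) cube([90, 3810, 2720]);


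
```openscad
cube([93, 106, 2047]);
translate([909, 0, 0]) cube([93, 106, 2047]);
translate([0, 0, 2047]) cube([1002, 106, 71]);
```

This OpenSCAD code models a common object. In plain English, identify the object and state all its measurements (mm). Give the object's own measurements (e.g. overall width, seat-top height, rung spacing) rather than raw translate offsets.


A door frame. The clear opening is 816 mm wide and 2047 mm high. Two 93 mm wide jambs, 106 mm deep, stand either side of the opening from the floor to the top of the opening. A 71 mm thick head sits across the top of both jambs, spanning the full outside width of the frame.


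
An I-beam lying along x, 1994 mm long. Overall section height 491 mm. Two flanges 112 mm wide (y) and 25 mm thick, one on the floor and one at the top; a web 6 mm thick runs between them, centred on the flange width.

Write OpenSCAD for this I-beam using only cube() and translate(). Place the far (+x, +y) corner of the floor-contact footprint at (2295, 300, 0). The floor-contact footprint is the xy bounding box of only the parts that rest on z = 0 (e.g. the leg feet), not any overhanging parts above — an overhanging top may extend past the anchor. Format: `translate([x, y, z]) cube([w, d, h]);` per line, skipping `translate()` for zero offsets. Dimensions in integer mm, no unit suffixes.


translate([301, 188, 0]) cube([1994, 112, 25]);
translate([301, 241, 25]) cube([1994, 6, 441]);
translate([301, 188, 466]) cube([1994, 112, 25]);


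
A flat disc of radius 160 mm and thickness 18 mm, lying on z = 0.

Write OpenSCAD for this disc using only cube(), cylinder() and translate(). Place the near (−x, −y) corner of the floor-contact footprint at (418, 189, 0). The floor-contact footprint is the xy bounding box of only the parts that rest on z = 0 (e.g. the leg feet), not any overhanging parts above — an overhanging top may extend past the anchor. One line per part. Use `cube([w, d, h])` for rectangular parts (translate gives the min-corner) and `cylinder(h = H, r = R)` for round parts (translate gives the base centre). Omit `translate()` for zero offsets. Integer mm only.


translate([578, 349, 0]) cylinder(h = 18, r = 160);


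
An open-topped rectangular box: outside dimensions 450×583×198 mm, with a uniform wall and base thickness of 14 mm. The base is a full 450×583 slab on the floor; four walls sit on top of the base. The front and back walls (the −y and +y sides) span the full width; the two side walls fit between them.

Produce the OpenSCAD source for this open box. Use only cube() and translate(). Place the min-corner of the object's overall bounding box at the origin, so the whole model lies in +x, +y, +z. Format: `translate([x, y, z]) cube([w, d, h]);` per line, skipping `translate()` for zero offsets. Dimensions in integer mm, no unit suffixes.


cube([450, 583, 14]);
translate([0, 0, 14]) cube([450, 14, 184]);
translate([0, 569, 14]) cube([450, 14, 184]);
translate([0, 14, 14]) cube([14, 555, 184]);
translate([436, 14, 14]) cube([14, 555, 184]);


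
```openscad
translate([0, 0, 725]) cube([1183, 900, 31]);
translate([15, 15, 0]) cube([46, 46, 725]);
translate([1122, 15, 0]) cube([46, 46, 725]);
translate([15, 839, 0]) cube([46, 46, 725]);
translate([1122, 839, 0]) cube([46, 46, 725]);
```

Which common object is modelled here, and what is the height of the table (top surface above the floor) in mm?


A table. The table height is 756 mm.

A 1183×900×31 slab sits at z = 725 on four 46 mm square posts — a table. The top surface is at 725 + 31 = 756 mm.


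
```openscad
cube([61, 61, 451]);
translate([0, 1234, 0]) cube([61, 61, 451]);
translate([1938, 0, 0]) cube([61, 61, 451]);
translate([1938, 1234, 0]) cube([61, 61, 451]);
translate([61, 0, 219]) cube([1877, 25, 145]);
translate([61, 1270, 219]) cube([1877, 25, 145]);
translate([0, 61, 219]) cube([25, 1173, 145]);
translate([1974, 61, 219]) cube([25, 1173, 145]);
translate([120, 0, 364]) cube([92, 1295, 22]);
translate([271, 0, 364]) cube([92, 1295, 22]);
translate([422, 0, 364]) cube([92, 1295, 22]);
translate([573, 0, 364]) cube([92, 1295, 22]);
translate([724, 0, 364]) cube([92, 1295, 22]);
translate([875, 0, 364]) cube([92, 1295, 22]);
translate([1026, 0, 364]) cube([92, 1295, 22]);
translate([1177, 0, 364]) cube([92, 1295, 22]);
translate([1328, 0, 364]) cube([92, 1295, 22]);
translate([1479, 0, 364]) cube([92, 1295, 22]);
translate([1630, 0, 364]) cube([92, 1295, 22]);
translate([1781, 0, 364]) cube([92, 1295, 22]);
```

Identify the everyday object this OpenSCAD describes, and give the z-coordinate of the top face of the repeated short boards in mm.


A bed frame. The slat-top height is 386 mm.

Four posts, four rails, and a row of slats — a bed frame. Slats sit on the rails at z = 219 + 145 = 364; with slat thickness 22, the top is 386 mm.


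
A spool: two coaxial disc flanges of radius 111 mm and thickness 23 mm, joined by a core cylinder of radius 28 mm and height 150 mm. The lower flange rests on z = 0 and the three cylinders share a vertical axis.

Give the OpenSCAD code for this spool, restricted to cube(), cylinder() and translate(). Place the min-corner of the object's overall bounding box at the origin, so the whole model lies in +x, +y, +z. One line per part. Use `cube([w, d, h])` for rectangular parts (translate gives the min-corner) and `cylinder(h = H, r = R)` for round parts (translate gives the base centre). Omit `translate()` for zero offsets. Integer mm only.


translate([111, 111, 0]) cylinder(h = 23, r = 111);
translate([111, 111, 23]) cylinder(h = 150, r = 28);
translate([111, 111, 173]) cylinder(h = 23, r = 111);


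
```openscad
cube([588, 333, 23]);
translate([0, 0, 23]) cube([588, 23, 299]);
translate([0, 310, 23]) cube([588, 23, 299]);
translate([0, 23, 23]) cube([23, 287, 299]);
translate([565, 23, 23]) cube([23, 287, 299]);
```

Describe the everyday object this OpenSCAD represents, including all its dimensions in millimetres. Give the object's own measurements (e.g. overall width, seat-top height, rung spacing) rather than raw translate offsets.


An open-topped rectangular box: outside dimensions 588×333×322 mm, with a uniform wall and base thickness of 23 mm. The base is a full 588×333 slab on the floor; four walls sit on top of the base. The front and back walls (the −y and +y sides) span the full width; the two side walls fit between them.
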